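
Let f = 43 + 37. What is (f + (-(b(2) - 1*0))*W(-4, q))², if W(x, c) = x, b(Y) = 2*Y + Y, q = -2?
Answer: 10816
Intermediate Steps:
b(Y) = 3*Y
f = 80
(f + (-(b(2) - 1*0))*W(-4, q))² = (80 - (3*2 - 1*0)*(-4))² = (80 - (6 + 0)*(-4))² = (80 - 1*6*(-4))² = (80 - 6*(-4))² = (80 + 24)² = 104² = 10816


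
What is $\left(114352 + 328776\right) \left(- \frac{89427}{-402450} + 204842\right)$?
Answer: $\frac{6088486573526476}{67075} \approx 9.0771 \cdot 10^{10}$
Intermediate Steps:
$\left(114352 + 328776\right) \left(- \frac{89427}{-402450} + 204842\right) = 443128 \left(\left(-89427\right) \left(- \frac{1}{402450}\right) + 204842\right) = 443128 \left(\frac{29809}{134150} + 204842\right) = 443128 \cdot \frac{27479584109}{134150} = \frac{6088486573526476}{67075}$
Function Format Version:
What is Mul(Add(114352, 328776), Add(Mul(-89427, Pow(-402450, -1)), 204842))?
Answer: Rational(6088486573526476, 67075) ≈ 9.0771e+10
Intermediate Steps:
Mul(Add(114352, 328776), Add(Mul(-89427, Pow(-402450, -1)), 204842)) = Mul(443128, Add(Mul(-89427, Rational(-1, 402450)), 204842)) = Mul(443128, Add(Rational(29809, 134150), 204842)) = Mul(443128, Rational(27479584109, 134150)) = Rational(6088486573526476, 67075)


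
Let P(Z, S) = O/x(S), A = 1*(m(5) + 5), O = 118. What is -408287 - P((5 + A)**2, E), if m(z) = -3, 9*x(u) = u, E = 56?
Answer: -11432567/28 ≈ -4.0831e+5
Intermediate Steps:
x(u) = u/9
A = 2 (A = 1*(-3 + 5) = 1*2 = 2)
P(Z, S) = 1062/S (P(Z, S) = 118/((S/9)) = 118*(9/S) = 1062/S)
-408287 - P((5 + A)**2, E) = -408287 - 1062/56 = -408287 - 1*531/28 = -408287 - 531/28 = -11432567/28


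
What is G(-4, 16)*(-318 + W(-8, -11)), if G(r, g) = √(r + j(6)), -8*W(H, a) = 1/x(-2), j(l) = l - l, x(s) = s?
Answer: -5087*I/8 ≈ -635.88*I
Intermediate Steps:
j(l) = 0
W(H, a) = 1/16 (W(H, a) = -⅛/(-2) = -⅛*(-½) = 1/16)
G(r, g) = √r (G(r, g) = √(r + 0) = √r)
G(-4, 16)*(-318 + W(-8, -11)) = √(-4)*(-318 + 1/16) = (2*I)*(-5087/16) = -5087*I/8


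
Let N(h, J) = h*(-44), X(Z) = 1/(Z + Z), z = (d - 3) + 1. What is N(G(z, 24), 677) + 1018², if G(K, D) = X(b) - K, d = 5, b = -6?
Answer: 3109379/3 ≈ 1.0365e+6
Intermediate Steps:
z = 3 (z = (5 - 3) + 1 = 2 + 1 = 3)
X(Z) = 1/(2*Z)
G(K, D) = -1/12 - K (G(K, D) = (½)/(-6) - K = (½)*(-⅙) - K = -1/12 - K)
N(h, J) = -44*h
N(G(z, 24), 677) + 1018² = -44*(-1/12 - 1*3) + 1018² = -44*(-1/12 - 3) + 1036324 = -44*(-37/12) + 1036324 = 407/3 + 1036324 = 3109379/3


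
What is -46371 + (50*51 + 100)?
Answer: -43721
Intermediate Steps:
-46371 + (50*51 + 100) = -46371 + (2550 + 100) = -46371 + 2650 = -43721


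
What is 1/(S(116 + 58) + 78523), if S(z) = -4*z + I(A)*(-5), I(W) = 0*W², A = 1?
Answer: 1/77827 ≈ 1.2849e-5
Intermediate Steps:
I(W) = 0
S(z) = -4*z (S(z) = -4*z + 0*(-5) = -4*z + 0 = -4*z)
1/(S(116 + 58) + 78523) = 1/(-4*(116 + 58) + 78523) = 1/(-4*174 + 78523) = 1/(-696 + 78523) = 1/77827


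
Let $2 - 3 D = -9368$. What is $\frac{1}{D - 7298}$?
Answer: $- \frac{3}{12524} \approx -0.00023954$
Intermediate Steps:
$D = \frac{9370}{3}$ ($D = \frac{2}{3} - - \frac{9368}{3} = \frac{2}{3} + \frac{9368}{3} = \frac{9370}{3} \approx 3123.3$)
$\frac{1}{D - 7298} = \frac{1}{\frac{9370}{3} - 7298} = \frac{1}{- \frac{12524}{3}} = - \frac{3}{12524}$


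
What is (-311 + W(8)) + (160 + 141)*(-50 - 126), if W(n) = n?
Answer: -53279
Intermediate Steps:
(-311 + W(8)) + (160 + 141)*(-50 - 126) = (-311 + 8) + (160 + 141)*(-50 - 126) = -303 + 301*(-176) = -303 - 52976 = -53279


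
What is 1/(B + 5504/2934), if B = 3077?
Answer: 1467/4516711 ≈ 0.00032479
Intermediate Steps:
1/(B + 5504/2934) = 1/(3077 + 5504/2934) = 1/(3077 + 5504*(1/2934)) = 1/(3077 + 2752/1467) = 1/(4516711/1467) = 1467/4516711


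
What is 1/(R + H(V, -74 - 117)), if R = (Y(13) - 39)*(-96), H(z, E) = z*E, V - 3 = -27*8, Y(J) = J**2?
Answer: 1/28203 ≈ 3.5457e-5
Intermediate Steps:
V = -213 (V = 3 - 27*8 = 3 - 216 = -213)
H(z, E) = E*z
R = -12480 (R = (13**2 - 39)*(-96) = (169 - 39)*(-96) = 130*(-96) = -12480)
1/(R + H(V, -74 - 117)) = 1/(-12480 + (-74 - 117)*(-213)) = 1/(-12480 - 191*(-213)) = 1/(-12480 + 40683) = 1/28203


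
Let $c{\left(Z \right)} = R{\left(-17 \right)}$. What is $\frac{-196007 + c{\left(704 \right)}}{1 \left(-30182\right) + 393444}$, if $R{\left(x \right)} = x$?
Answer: $- \frac{98012}{181631} \approx -0.53962$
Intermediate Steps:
$c{\left(Z \right)} = -17$
$\frac{-196007 + c{\left(704 \right)}}{1 \left(-30182\right) + 393444} = \frac{-196007 - 17}{1 \left(-30182\right) + 393444} = - \frac{196024}{-30182 + 393444} = - \frac{196024}{363262} = \left(-196024\right) \frac{1}{363262} = - \frac{98012}{181631}$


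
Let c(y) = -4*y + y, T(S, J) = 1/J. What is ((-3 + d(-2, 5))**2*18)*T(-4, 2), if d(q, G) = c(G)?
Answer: 2916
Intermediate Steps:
c(y) = -3*y
d(q, G) = -3*G
((-3 + d(-2, 5))**2*18)*T(-4, 2) = ((-3 - 3*5)**2*18)/2 = ((-3 - 15)**2*18)*(1/2) = ((-18)**2*18)*(1/2) = (324*18)*(1/2) = 5832*(1/2) = 2916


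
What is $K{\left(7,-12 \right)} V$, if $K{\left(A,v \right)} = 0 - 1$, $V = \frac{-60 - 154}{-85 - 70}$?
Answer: $- \frac{214}{155} \approx -1.3806$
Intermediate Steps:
$V = \frac{214}{155}$ ($V = - \frac{214}{-155} = \left(-214\right) \left(- \frac{1}{155}\right) = \frac{214}{155} \approx 1.3806$)
$K{\left(A,v \right)} = -1$
$K{\left(7,-12 \right)} V = \left(-1\right) \frac{214}{155} = - \frac{214}{155}$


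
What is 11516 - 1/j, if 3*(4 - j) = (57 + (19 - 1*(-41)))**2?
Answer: 52501445/4559 ≈ 11516.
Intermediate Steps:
j = -4559 (j = 4 - (57 + (19 - 1*(-41)))**2/3 = 4 - (57 + (19 + 41))**2/3 = 4 - (57 + 60)**2/3 = 4 - 1/3*117**2 = 4 - 1/3*13689 = 4 - 4563 = -4559)
11516 - 1/j = 11516 - 1/(-4559) = 11516 - 1*(-1/4559) = 11516 + 1/4559 = 52501445/4559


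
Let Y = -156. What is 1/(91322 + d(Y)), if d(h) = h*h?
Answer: 1/115658 ≈ 8.6462e-6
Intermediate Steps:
d(h) = h²
1/(91322 + d(Y)) = 1/(91322 + (-156)²) = 1/(91322 + 24336) = 1/115658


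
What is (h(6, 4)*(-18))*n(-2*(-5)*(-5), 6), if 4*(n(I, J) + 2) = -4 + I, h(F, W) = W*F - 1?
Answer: 6417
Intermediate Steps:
h(F, W) = -1 + F*W (h(F, W) = F*W - 1 = -1 + F*W)
n(I, J) = -3 + I/4 (n(I, J) = -2 + (-4 + I)/4 = -2 + (-1 + I/4) = -3 + I/4)
(h(6, 4)*(-18))*n(-2*(-5)*(-5), 6) = ((-1 + 6*4)*(-18))*(-3 + (-2*(-5)*(-5))/4) = ((-1 + 24)*(-18))*(-3 + (10*(-5))/4) = (23*(-18))*(-3 + (¼)*(-50)) = -414*(-3 - 25/2) = -414*(-31/2) = 6417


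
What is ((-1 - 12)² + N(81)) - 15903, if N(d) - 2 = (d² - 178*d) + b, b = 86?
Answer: -23503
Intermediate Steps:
N(d) = 88 + d² - 178*d (N(d) = 2 + ((d² - 178*d) + 86) = 2 + (86 + d² - 178*d) = 88 + d² - 178*d)
((-1 - 12)² + N(81)) - 15903 = ((-1 - 12)² + (88 + 81² - 178*81)) - 15903 = ((-13)² + (88 + 6561 - 14418)) - 15903 = (169 - 7769) - 15903 = -7600 - 15903 = -23503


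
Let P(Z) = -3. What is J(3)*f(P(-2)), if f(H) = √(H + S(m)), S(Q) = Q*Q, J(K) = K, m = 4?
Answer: 3*√13 ≈ 10.817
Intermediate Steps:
S(Q) = Q²
f(H) = √(16 + H) (f(H) = √(H + 4²) = √(H + 16) = √(16 + H))
J(3)*f(P(-2)) = 3*√(16 - 3) = 3*√13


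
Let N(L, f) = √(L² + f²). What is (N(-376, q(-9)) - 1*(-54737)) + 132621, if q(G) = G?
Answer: 187358 + √141457 ≈ 1.8773e+5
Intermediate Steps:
(N(-376, q(-9)) - 1*(-54737)) + 132621 = (√((-376)² + (-9)²) - 1*(-54737)) + 132621 = (√(141376 + 81) + 54737) + 132621 = (√141457 + 54737) + 132621 = (54737 + √141457) + 132621 = 187358 + √141457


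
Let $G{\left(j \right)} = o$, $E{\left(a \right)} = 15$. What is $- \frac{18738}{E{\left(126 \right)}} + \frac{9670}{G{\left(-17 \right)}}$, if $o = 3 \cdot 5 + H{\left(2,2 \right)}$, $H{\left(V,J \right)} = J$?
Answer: $- \frac{57832}{85} \approx -680.38$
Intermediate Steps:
$o = 17$ ($o = 3 \cdot 5 + 2 = 15 + 2 = 17$)
$G{\left(j \right)} = 17$
$- \frac{18738}{E{\left(126 \right)}} + \frac{9670}{G{\left(-17 \right)}} = - \frac{18738}{15} + \frac{9670}{17} = \left(-18738\right) \frac{1}{15} + 9670 \cdot \frac{1}{17} = - \frac{6246}{5} + \frac{9670}{17} = - \frac{57832}{85}$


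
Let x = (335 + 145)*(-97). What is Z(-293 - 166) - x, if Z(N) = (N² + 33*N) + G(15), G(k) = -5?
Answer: 242089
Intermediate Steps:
Z(N) = -5 + N² + 33*N (Z(N) = (N² + 33*N) - 5 = -5 + N² + 33*N)
x = -46560 (x = 480*(-97) = -46560)
Z(-293 - 166) - x = (-5 + (-293 - 166)² + 33*(-293 - 166)) - 1*(-46560) = (-5 + (-459)² + 33*(-459)) + 46560 = (-5 + 210681 - 15147) + 46560 = 195529 + 46560 = 242089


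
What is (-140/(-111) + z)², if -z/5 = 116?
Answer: 4126777600/12321 ≈ 3.3494e+5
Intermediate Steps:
z = -580 (z = -5*116 = -580)
(-140/(-111) + z)² = (-140/(-111) - 580)² = (-140*(-1/111) - 580)² = (140/111 - 580)² = (-64240/111)² = 4126777600/12321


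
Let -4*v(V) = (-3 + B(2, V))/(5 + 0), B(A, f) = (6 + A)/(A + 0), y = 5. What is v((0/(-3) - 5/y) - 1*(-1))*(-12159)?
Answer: 12159/20 ≈ 607.95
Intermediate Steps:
B(A, f) = (6 + A)/A
v(V) = -1/20 (v(V) = -(-3 + (6 + 2)/2)/(4*(5 + 0)) = -(-3 + (½)*8)/(4*5) = -(-3 + 4)/(4*5) = -1/(4*5) = -¼*⅕ = -1/20)
v((0/(-3) - 5/y) - 1*(-1))*(-12159) = -1/20*(-12159) = 12159/20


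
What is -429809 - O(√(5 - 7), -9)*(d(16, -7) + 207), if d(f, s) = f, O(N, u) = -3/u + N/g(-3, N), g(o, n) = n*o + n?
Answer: -2578631/6 ≈ -4.2977e+5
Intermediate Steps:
g(o, n) = n + n*o
O(N, u) = -½ - 3/u (O(N, u) = -3/u + N/((N*(1 - 3))) = -3/u + N/((N*(-2))) = -3/u + N/((-2*N)) = -3/u + N*(-1/(2*N)) = -3/u - ½ = -½ - 3/u)
-429809 - O(√(5 - 7), -9)*(d(16, -7) + 207) = -429809 - (½)*(-6 - 1*(-9))/(-9)*(16 + 207) = -429809 - (½)*(-⅑)*(-6 + 9)*223 = -429809 - (½)*(-⅑)*3*223 = -429809 - (-1)*223/6 = -429809 - 1*(-223/6) = -429809 + 223/6 = -2578631/6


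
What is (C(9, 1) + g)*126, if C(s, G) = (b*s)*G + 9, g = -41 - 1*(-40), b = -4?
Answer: -3528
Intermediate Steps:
g = -1 (g = -41 + 40 = -1)
C(s, G) = 9 - 4*G*s (C(s, G) = (-4*s)*G + 9 = -4*G*s + 9 = 9 - 4*G*s)
(C(9, 1) + g)*126 = ((9 - 4*1*9) - 1)*126 = ((9 - 36) - 1)*126 = (-27 - 1)*126 = -28*126 = -3528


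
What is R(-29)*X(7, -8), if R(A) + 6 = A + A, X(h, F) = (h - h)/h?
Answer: 0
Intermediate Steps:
X(h, F) = 0 (X(h, F) = 0/h = 0)
R(A) = -6 + 2*A (R(A) = -6 + (A + A) = -6 + 2*A)
R(-29)*X(7, -8) = (-6 + 2*(-29))*0 = (-6 - 58)*0 = -64*0 = 0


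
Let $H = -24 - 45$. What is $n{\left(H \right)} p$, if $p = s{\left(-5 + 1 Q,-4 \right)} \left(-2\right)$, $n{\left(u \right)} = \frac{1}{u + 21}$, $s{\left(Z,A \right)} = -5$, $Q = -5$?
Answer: $- \frac{5}{24} \approx -0.20833$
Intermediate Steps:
$H = -69$
$n{\left(u \right)} = \frac{1}{21 + u}$
$p = 10$ ($p = \left(-5\right) \left(-2\right) = 10$)
$n{\left(H \right)} p = \frac{1}{21 - 69} \cdot 10 = \frac{1}{-48} \cdot 10 = \left(- \frac{1}{48}\right) 10 = - \frac{5}{24}$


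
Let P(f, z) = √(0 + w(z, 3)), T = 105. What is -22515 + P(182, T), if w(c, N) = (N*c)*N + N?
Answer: -22515 + 2*√237 ≈ -22484.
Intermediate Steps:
w(c, N) = N + c*N² (w(c, N) = c*N² + N = N + c*N²)
P(f, z) = √(3 + 9*z) (P(f, z) = √(0 + 3*(1 + 3*z)) = √(0 + (3 + 9*z)) = √(3 + 9*z))
-22515 + P(182, T) = -22515 + √(3 + 9*105) = -22515 + √(3 + 945) = -22515 + √948 = -22515 + 2*√237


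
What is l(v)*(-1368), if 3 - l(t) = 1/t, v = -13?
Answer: -54720/13 ≈ -4209.2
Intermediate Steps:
l(t) = 3 - 1/t
l(v)*(-1368) = (3 - 1/(-13))*(-1368) = (3 - 1*(-1/13))*(-1368) = (3 + 1/13)*(-1368) = (40/13)*(-1368) = -54720/13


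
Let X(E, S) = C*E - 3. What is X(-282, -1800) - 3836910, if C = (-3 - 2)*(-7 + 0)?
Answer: -3846783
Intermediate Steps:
C = 35 (C = -5*(-7) = 35)
X(E, S) = -3 + 35*E (X(E, S) = 35*E - 3 = -3 + 35*E)
X(-282, -1800) - 3836910 = (-3 + 35*(-282)) - 3836910 = (-3 - 9870) - 3836910 = -9873 - 3836910 = -3846783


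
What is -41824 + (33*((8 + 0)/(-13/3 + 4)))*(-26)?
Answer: -21232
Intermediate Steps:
-41824 + (33*((8 + 0)/(-13/3 + 4)))*(-26) = -41824 + (33*(8/(-13*1/3 + 4)))*(-26) = -41824 + (33*(8/(-13/3 + 4)))*(-26) = -41824 + (33*(8/(-1/3)))*(-26) = -41824 + (33*(8*(-3)))*(-26) = -41824 + (33*(-24))*(-26) = -41824 - 792*(-26) = -41824 + 20592 = -21232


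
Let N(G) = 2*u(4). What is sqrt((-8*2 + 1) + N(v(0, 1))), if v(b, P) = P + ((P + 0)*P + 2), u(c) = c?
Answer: I*sqrt(7) ≈ 2.6458*I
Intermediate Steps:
v(b, P) = 2 + P + P**2 (v(b, P) = P + (P*P + 2) = P + (P**2 + 2) = P + (2 + P**2) = 2 + P + P**2)
N(G) = 8 (N(G) = 2*4 = 8)
sqrt((-8*2 + 1) + N(v(0, 1))) = sqrt((-8*2 + 1) + 8) = sqrt((-16 + 1) + 8) = sqrt(-15 + 8) = sqrt(-7) = I*sqrt(7)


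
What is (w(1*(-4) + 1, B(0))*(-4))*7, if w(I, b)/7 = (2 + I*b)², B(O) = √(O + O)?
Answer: -784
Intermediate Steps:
B(O) = √2*√O (B(O) = √(2*O) = √2*√O)
w(I, b) = 7*(2 + I*b)²
(w(1*(-4) + 1, B(0))*(-4))*7 = ((7*(2 + (1*(-4) + 1)*(√2*√0))²)*(-4))*7 = ((7*(2 + (-4 + 1)*(√2*0))²)*(-4))*7 = ((7*(2 - 3*0)²)*(-4))*7 = ((7*(2 + 0)²)*(-4))*7 = ((7*2²)*(-4))*7 = ((7*4)*(-4))*7 = (28*(-4))*7 = -112*7 = -784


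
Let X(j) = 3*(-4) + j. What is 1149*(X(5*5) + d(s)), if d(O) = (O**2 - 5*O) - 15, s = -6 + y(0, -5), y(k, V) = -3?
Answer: 142476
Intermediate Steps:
X(j) = -12 + j
s = -9 (s = -6 - 3 = -9)
d(O) = -15 + O**2 - 5*O
1149*(X(5*5) + d(s)) = 1149*((-12 + 5*5) + (-15 + (-9)**2 - 5*(-9))) = 1149*((-12 + 25) + (-15 + 81 + 45)) = 1149*(13 + 111) = 1149*124 = 142476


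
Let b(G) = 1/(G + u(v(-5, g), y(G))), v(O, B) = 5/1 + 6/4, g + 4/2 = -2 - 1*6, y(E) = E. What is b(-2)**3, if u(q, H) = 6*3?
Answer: 1/4096 ≈ 0.00024414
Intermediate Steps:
g = -10 (g = -2 + (-2 - 1*6) = -2 + (-2 - 6) = -2 - 8 = -10)
v(O, B) = 13/2 (v(O, B) = 5*1 + 6*(1/4) = 5 + 3/2 = 13/2)
u(q, H) = 18
b(G) = 1/(18 + G) (b(G) = 1/(G + 18) = 1/(18 + G))
b(-2)**3 = (1/(18 - 2))**3 = (1/16)**3 = 1/4096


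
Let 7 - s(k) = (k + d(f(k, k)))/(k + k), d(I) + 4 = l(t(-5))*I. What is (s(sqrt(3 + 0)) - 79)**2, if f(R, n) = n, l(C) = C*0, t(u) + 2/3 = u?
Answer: 63091/12 - 290*sqrt(3)/3 ≈ 5090.1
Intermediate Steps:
t(u) = -2/3 + u
l(C) = 0
d(I) = -4 (d(I) = -4 + 0*I = -4 + 0 = -4)
s(k) = 7 - (-4 + k)/(2*k) (s(k) = 7 - (k - 4)/(k + k) = 7 - (-4 + k)/(2*k))
(s(sqrt(3 + 0)) - 79)**2 = ((13/2 + 2/(sqrt(3 + 0))) - 79)**2 = ((13/2 + 2/(sqrt(3))) - 79)**2 = ((13/2 + 2*(sqrt(3)/3)) - 79)**2 = ((13/2 + 2*sqrt(3)/3) - 79)**2 = (-145/2 + 2*sqrt(3)/3)**2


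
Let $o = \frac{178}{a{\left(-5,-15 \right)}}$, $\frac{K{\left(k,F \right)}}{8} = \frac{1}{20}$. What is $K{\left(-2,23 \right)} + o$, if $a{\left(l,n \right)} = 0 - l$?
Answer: $36$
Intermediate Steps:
$a{\left(l,n \right)} = - l$
$K{\left(k,F \right)} = \frac{2}{5}$ ($K{\left(k,F \right)} = \frac{8}{20} = 8 \cdot \frac{1}{20} = \frac{2}{5}$)
$o = \frac{178}{5}$ ($o = \frac{178}{\left(-1\right) \left(-5\right)} = \frac{178}{5} \approx 35.6$)
$K{\left(-2,23 \right)} + o = \frac{2}{5} + \frac{178}{5} = 36$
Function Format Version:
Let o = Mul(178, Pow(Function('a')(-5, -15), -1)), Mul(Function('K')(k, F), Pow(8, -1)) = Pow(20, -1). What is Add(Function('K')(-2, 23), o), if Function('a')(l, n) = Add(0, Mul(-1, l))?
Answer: 36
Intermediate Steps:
Function('a')(l, n) = Mul(-1, l)
Function('K')(k, F) = Rational(2, 5) (Function('K')(k, F) = Mul(8, Pow(20, -1)) = Mul(8, Rational(1, 20)) = Rational(2, 5))
o = Rational(178, 5) (o = Mul(178, Pow(Mul(-1, -5), -1)) = Mul(178, Pow(5, -1)) = Mul(178, Rational(1, 5)) = Rational(178, 5) ≈ 35.600)
Add(Function('K')(-2, 23), o) = Add(Rational(2, 5), Rational(178, 5)) = 36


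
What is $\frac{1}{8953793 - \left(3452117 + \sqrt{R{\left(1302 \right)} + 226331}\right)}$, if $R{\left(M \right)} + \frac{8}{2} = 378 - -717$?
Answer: $\frac{2750838}{15134219290777} + \frac{\sqrt{227422}}{30268438581554} \approx 1.8178 \cdot 10^{-7}$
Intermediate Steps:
$R{\left(M \right)} = 1091$ ($R{\left(M \right)} = -4 + \left(378 - -717\right) = -4 + \left(378 + 717\right) = -4 + 1095 = 1091$)
$\frac{1}{8953793 - \left(3452117 + \sqrt{R{\left(1302 \right)} + 226331}\right)} = \frac{1}{8953793 - \left(3452117 + \sqrt{1091 + 226331}\right)} = \frac{1}{8953793 - \left(3452117 + \sqrt{227422}\right)} = \frac{1}{5501676 - \sqrt{227422}}$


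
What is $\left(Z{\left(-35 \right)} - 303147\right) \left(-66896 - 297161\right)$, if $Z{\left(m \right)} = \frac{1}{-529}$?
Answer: $\frac{58381914887548}{529} \approx 1.1036 \cdot 10^{11}$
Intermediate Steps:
$Z{\left(m \right)} = - \frac{1}{529}$
$\left(Z{\left(-35 \right)} - 303147\right) \left(-66896 - 297161\right) = \left(- \frac{1}{529} - 303147\right) \left(-66896 - 297161\right) = \left(- \frac{160364764}{529}\right) \left(-364057\right) = \frac{58381914887548}{529}$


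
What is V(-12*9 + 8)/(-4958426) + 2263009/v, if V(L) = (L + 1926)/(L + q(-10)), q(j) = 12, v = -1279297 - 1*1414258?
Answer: -44883627090271/53423172577720 ≈ -0.84015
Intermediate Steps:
v = -2693555 (v = -1279297 - 1414258 = -2693555)
V(L) = (1926 + L)/(12 + L) (V(L) = (L + 1926)/(L + 12) = (1926 + L)/(12 + L))
V(-12*9 + 8)/(-4958426) + 2263009/v = ((1926 + (-12*9 + 8))/(12 + (-12*9 + 8)))/(-4958426) + 2263009/(-2693555) = ((1926 + (-108 + 8))/(12 + (-108 + 8)))*(-1/4958426) + 2263009*(-1/2693555) = ((1926 - 100)/(12 - 100))*(-1/4958426) - 2263009/2693555 = (1826/(-88))*(-1/4958426) - 2263009/2693555 = -1/88*1826*(-1/4958426) - 2263009/2693555 = -83/4*(-1/4958426) - 2263009/2693555 = 83/19833704 - 2263009/2693555 = -44883627090271/53423172577720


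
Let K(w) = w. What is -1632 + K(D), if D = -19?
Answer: -1651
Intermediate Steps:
-1632 + K(D) = -1632 - 19 = -1651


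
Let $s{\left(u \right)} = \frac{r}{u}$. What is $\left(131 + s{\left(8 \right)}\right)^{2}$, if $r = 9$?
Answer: $\frac{1117249}{64} \approx 17457.0$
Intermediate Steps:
$s{\left(u \right)} = \frac{9}{u}$
$\left(131 + s{\left(8 \right)}\right)^{2} = \left(131 + \frac{9}{8}\right)^{2} = \left(\frac{1057}{8}\right)^{2} = \frac{1117249}{64}$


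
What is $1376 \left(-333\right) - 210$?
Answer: $-458418$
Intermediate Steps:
$1376 \left(-333\right) - 210 = -458208 - 210 = -458418$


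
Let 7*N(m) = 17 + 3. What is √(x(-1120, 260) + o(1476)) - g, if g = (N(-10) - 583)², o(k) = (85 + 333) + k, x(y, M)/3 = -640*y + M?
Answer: -16491721/49 + 11*√17794 ≈ -3.3510e+5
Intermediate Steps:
x(y, M) = -1920*y + 3*M (x(y, M) = 3*(-640*y + M) = 3*(M - 640*y) = -1920*y + 3*M)
N(m) = 20/7 (N(m) = (17 + 3)/7 = (⅐)*20 = 20/7)
o(k) = 418 + k
g = 16491721/49 (g = (20/7 - 583)² = (-4061/7)² = 16491721/49 ≈ 3.3657e+5)
√(x(-1120, 260) + o(1476)) - g = √((-1920*(-1120) + 3*260) + (418 + 1476)) - 1*16491721/49 = √((2150400 + 780) + 1894) - 16491721/49 = √(2151180 + 1894) - 16491721/49 = √2153074 - 16491721/49 = 11*√17794 - 16491721/49 = -16491721/49 + 11*√17794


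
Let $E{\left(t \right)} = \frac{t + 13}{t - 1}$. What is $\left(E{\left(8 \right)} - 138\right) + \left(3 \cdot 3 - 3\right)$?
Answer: $-129$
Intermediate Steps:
$E{\left(t \right)} = \frac{13 + t}{-1 + t}$
$\left(E{\left(8 \right)} - 138\right) + \left(3 \cdot 3 - 3\right) = \left(\frac{13 + 8}{-1 + 8} - 138\right) + \left(3 \cdot 3 - 3\right) = \left(\frac{1}{7} \cdot 21 - 138\right) + \left(9 - 3\right) = \left(\frac{1}{7} \cdot 21 - 138\right) + 6 = \left(3 - 138\right) + 6 = -135 + 6 = -129$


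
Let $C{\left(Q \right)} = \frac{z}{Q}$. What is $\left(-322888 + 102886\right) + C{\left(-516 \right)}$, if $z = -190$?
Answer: $- \frac{56760421}{258} \approx -2.2 \cdot 10^{5}$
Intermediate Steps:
$C{\left(Q \right)} = - \frac{190}{Q}$
$\left(-322888 + 102886\right) + C{\left(-516 \right)} = \left(-322888 + 102886\right) - \frac{190}{-516} = -220002 - - \frac{95}{258} = -220002 + \frac{95}{258} = - \frac{56760421}{258}$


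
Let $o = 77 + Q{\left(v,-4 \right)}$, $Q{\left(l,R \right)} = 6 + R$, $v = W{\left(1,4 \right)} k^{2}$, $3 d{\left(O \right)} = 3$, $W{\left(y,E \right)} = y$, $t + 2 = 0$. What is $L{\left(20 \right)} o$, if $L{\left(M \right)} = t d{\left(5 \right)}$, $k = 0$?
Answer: $-158$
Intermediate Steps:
$t = -2$ ($t = -2 + 0 = -2$)
$d{\left(O \right)} = 1$ ($d{\left(O \right)} = \frac{1}{3} \cdot 3 = 1$)
$v = 0$ ($v = 1 \cdot 0^{2} = 1 \cdot 0 = 0$)
$L{\left(M \right)} = -2$ ($L{\left(M \right)} = \left(-2\right) 1 = -2$)
$o = 79$ ($o = 77 + \left(6 - 4\right) = 77 + 2 = 79$)
$L{\left(20 \right)} o = \left(-2\right) 79 = -158$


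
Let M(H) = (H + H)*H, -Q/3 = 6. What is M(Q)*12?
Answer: 7776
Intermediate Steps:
Q = -18 (Q = -3*6 = -18)
M(H) = 2*H² (M(H) = (2*H)*H = 2*H²)
M(Q)*12 = (2*(-18)²)*12 = (2*324)*12 = 648*12 = 7776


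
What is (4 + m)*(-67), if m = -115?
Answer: 7437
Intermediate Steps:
(4 + m)*(-67) = (4 - 115)*(-67) = -111*(-67) = 7437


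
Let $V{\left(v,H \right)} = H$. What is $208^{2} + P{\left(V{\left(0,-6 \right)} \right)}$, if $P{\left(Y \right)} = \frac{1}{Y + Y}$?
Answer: $\frac{519167}{12} \approx 43264.0$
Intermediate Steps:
$P{\left(Y \right)} = \frac{1}{2 Y}$
$208^{2} + P{\left(V{\left(0,-6 \right)} \right)} = 208^{2} + \frac{1}{2 \left(-6\right)} = 43264 + \frac{1}{2} \left(- \frac{1}{6}\right) = 43264 - \frac{1}{12} = \frac{519167}{12}$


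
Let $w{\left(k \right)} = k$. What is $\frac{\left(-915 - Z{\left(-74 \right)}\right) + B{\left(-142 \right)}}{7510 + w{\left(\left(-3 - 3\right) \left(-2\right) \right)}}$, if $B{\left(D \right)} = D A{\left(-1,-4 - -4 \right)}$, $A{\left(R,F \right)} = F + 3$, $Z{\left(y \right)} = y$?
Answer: $- \frac{1267}{7522} \approx -0.16844$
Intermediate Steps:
$A{\left(R,F \right)} = 3 + F$
$B{\left(D \right)} = 3 D$ ($B{\left(D \right)} = D \left(3 - 0\right) = D \left(3 + \left(-4 + 4\right)\right) = D \left(3 + 0\right) = D 3 = 3 D$)
$\frac{\left(-915 - Z{\left(-74 \right)}\right) + B{\left(-142 \right)}}{7510 + w{\left(\left(-3 - 3\right) \left(-2\right) \right)}} = \frac{\left(-915 - -74\right) + 3 \left(-142\right)}{7510 + \left(-3 - 3\right) \left(-2\right)} = \frac{\left(-915 + 74\right) - 426}{7510 - -12} = \frac{-841 - 426}{7510 + 12} = - \frac{1267}{7522}$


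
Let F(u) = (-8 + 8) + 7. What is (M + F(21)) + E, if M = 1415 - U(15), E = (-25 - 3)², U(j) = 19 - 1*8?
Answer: 2195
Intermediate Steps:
U(j) = 11 (U(j) = 19 - 8 = 11)
F(u) = 7 (F(u) = 0 + 7 = 7)
E = 784 (E = (-28)² = 784)
M = 1404 (M = 1415 - 1*11 = 1415 - 11 = 1404)
(M + F(21)) + E = (1404 + 7) + 784 = 1411 + 784 = 2195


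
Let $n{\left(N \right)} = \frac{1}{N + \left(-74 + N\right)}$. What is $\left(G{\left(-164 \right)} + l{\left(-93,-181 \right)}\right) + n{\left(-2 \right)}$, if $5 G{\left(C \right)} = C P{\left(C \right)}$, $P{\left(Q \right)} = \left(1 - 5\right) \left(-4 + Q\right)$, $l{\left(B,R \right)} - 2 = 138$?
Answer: $- \frac{8541629}{390} \approx -21902.0$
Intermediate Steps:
$l{\left(B,R \right)} = 140$ ($l{\left(B,R \right)} = 2 + 138 = 140$)
$P{\left(Q \right)} = 16 - 4 Q$ ($P{\left(Q \right)} = - 4 \left(-4 + Q\right) = 16 - 4 Q$)
$n{\left(N \right)} = \frac{1}{-74 + 2 N}$
$G{\left(C \right)} = \frac{C \left(16 - 4 C\right)}{5}$
$\left(G{\left(-164 \right)} + l{\left(-93,-181 \right)}\right) + n{\left(-2 \right)} = \left(\frac{4}{5} \left(-164\right) \left(4 - -164\right) + 140\right) + \frac{1}{2 \left(-37 - 2\right)} = \left(\frac{4}{5} \left(-164\right) \left(4 + 164\right) + 140\right) + \frac{1}{2 \left(-39\right)} = \left(\frac{4}{5} \left(-164\right) 168 + 140\right) + \frac{1}{2} \left(- \frac{1}{39}\right) = \left(- \frac{110208}{5} + 140\right) - \frac{1}{78} = - \frac{109508}{5} - \frac{1}{78} = - \frac{8541629}{390}$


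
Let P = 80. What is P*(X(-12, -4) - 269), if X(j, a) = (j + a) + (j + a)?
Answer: -24080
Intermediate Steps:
X(j, a) = 2*a + 2*j (X(j, a) = (a + j) + (a + j) = 2*a + 2*j)
P*(X(-12, -4) - 269) = 80*((2*(-4) + 2*(-12)) - 269) = 80*((-8 - 24) - 269) = 80*(-32 - 269) = 80*(-301) = -24080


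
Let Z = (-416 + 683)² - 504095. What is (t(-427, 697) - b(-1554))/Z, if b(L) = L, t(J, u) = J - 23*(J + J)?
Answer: -20769/432806 ≈ -0.047987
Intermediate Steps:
t(J, u) = -45*J (t(J, u) = J - 46*J = -45*J)
Z = -432806 (Z = 267² - 504095 = 71289 - 504095 = -432806)
(t(-427, 697) - b(-1554))/Z = (-45*(-427) - 1*(-1554))/(-432806) = (19215 + 1554)*(-1/432806) = 20769*(-1/432806) = -20769/432806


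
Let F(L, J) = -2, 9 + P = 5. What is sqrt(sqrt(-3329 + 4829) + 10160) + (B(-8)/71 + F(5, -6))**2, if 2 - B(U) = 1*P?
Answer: 18496/5041 + sqrt(10160 + 10*sqrt(15)) ≈ 104.66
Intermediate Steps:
P = -4 (P = -9 + 5 = -4)
B(U) = 6 (B(U) = 2 - (-4) = 2 - 1*(-4) = 2 + 4 = 6)
sqrt(sqrt(-3329 + 4829) + 10160) + (B(-8)/71 + F(5, -6))**2 = sqrt(sqrt(-3329 + 4829) + 10160) + (6/71 - 2)**2 = sqrt(sqrt(1500) + 10160) + (6*(1/71) - 2)**2 = sqrt(10*sqrt(15) + 10160) + (6/71 - 2)**2 = sqrt(10160 + 10*sqrt(15)) + (-136/71)**2 = sqrt(10160 + 10*sqrt(15)) + 18496/5041 = 18496/5041 + sqrt(10160 + 10*sqrt(15))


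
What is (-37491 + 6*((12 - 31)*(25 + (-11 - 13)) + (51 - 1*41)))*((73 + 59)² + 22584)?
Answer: -1502100360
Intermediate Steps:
(-37491 + 6*((12 - 31)*(25 + (-11 - 13)) + (51 - 1*41)))*((73 + 59)² + 22584) = (-37491 + 6*(-19*(25 - 24) + (51 - 41)))*(132² + 22584) = (-37491 + 6*(-19*1 + 10))*(17424 + 22584) = (-37491 + 6*(-19 + 10))*40008 = (-37491 + 6*(-9))*40008 = (-37491 - 54)*40008 = -37545*40008 = -1502100360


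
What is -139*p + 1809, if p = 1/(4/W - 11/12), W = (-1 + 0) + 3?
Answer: 21849/13 ≈ 1680.7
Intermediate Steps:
W = 2 (W = -1 + 3 = 2)
p = 12/13 (p = 1/(4/2 - 11/12) = 1/(4*(½) - 11*1/12) = 1/(2 - 11/12) = 1/(13/12) = 12/13 ≈ 0.92308)
-139*p + 1809 = -139*12/13 + 1809 = -1668/13 + 1809 = 21849/13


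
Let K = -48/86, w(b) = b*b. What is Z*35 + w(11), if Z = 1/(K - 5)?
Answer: 27414/239 ≈ 114.70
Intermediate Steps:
w(b) = b²
K = -24/43 (K = -48*1/86 = -24/43 ≈ -0.55814)
Z = -43/239 (Z = 1/(-24/43 - 5) = 1/(-239/43) = -43/239 ≈ -0.17992)
Z*35 + w(11) = -43/239*35 + 11² = -1505/239 + 121 = 27414/239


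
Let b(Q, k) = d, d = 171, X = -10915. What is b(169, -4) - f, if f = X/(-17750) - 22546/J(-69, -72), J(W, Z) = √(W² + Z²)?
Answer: 604867/3550 + 22546*√1105/3315 ≈ 396.47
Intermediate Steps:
b(Q, k) = 171
f = 2183/3550 - 22546*√1105/3315 (f = -10915/(-17750) - 22546/√((-69)² + (-72)²) = -10915*(-1/17750) - 22546/√(4761 + 5184) = 2183/3550 - 22546*√1105/3315 ≈ -225.47)
b(169, -4) - f = 171 - (2183/3550 - 22546*√1105/3315) = 171 + (-2183/3550 + 22546*√1105/3315) = 604867/3550 + 22546*√1105/3315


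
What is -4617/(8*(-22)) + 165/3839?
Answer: 1613973/61424 ≈ 26.276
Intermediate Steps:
-4617/(8*(-22)) + 165/3839 = -4617/(-176) + 165*(1/3839) = -4617*(-1/176) + 15/349 = 4617/176 + 15/349 = 1613973/61424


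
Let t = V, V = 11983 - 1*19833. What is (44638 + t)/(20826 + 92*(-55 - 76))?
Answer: 18394/4387 ≈ 4.1928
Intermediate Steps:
V = -7850 (V = 11983 - 19833 = -7850)
t = -7850
(44638 + t)/(20826 + 92*(-55 - 76)) = (44638 - 7850)/(20826 + 92*(-55 - 76)) = 36788/(20826 + 92*(-131)) = 36788/(20826 - 12052) = 36788/8774 = 36788*(1/8774) = 18394/4387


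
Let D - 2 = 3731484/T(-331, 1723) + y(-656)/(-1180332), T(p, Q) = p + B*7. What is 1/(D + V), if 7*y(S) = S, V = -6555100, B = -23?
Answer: -84688821/555785828023751 ≈ -1.5238e-7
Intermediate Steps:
T(p, Q) = -161 + p (T(p, Q) = p - 23*7 = p - 161 = -161 + p)
y(S) = S/7
D = -642137486651/84688821 (D = 2 + (3731484/(-161 - 331) + ((1/7)*(-656))/(-1180332)) = 2 + (3731484/(-492) - 656/7*(-1/1180332)) = 2 + (3731484*(-1/492) + 164/2065581) = 2 + (-310957/41 + 164/2065581) = 2 - 642306864293/84688821 = -642137486651/84688821 ≈ -7582.3)
1/(D + V) = 1/(-642137486651/84688821 - 6555100) = 1/(-555785828023751/84688821) = -84688821/555785828023751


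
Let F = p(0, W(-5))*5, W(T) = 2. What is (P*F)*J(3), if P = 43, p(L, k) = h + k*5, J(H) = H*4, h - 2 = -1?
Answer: 28380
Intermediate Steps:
h = 1 (h = 2 - 1 = 1)
J(H) = 4*H
p(L, k) = 1 + 5*k (p(L, k) = 1 + k*5 = 1 + 5*k)
F = 55 (F = (1 + 5*2)*5 = (1 + 10)*5 = 11*5 = 55)
(P*F)*J(3) = (43*55)*(4*3) = 2365*12 = 28380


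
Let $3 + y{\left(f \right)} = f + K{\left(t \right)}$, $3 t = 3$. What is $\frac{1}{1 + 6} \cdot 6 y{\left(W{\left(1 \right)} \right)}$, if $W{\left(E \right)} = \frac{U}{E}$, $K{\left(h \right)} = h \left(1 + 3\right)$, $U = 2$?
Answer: $\frac{18}{7} \approx 2.5714$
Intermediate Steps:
$t = 1$ ($t = \frac{1}{3} \cdot 3 = 1$)
$K{\left(h \right)} = 4 h$ ($K{\left(h \right)} = h 4 = 4 h$)
$W{\left(E \right)} = \frac{2}{E}$
$y{\left(f \right)} = 1 + f$ ($y{\left(f \right)} = -3 + \left(f + 4 \cdot 1\right) = -3 + \left(f + 4\right) = -3 + \left(4 + f\right) = 1 + f$)
$\frac{1}{1 + 6} \cdot 6 y{\left(W{\left(1 \right)} \right)} = \frac{1}{1 + 6} \cdot 6 \left(1 + \frac{2}{1}\right) = \frac{1}{7} \cdot 6 \left(1 + 2 \cdot 1\right) = \frac{1}{7} \cdot 6 \left(1 + 2\right) = \frac{6}{7} \cdot 3 = \frac{18}{7}$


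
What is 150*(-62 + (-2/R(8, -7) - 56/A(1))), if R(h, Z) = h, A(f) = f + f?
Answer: -27075/2 ≈ -13538.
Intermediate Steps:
A(f) = 2*f
150*(-62 + (-2/R(8, -7) - 56/A(1))) = 150*(-62 + (-2/8 - 56/(2*1))) = 150*(-62 + (-2*1/8 - 56/2)) = 150*(-62 + (-1/4 - 56*1/2)) = 150*(-62 + (-1/4 - 28)) = 150*(-62 - 113/4) = 150*(-361/4) = -27075/2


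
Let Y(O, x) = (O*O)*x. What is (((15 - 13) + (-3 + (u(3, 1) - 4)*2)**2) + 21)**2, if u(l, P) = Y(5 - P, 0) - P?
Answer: 36864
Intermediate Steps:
Y(O, x) = x*O**2 (Y(O, x) = O**2*x = x*O**2)
u(l, P) = -P (u(l, P) = 0*(5 - P)**2 - P = 0 - P = -P)
(((15 - 13) + (-3 + (u(3, 1) - 4)*2)**2) + 21)**2 = (((15 - 13) + (-3 + (-1*1 - 4)*2)**2) + 21)**2 = ((2 + (-3 + (-1 - 4)*2)**2) + 21)**2 = ((2 + (-3 - 5*2)**2) + 21)**2 = ((2 + (-3 - 10)**2) + 21)**2 = ((2 + (-13)**2) + 21)**2 = ((2 + 169) + 21)**2 = (171 + 21)**2 = 192**2 = 36864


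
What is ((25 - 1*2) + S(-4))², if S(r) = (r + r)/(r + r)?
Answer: 576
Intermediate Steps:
S(r) = 1 (S(r) = (2*r)/((2*r)) = (2*r)*(1/(2*r)) = 1)
((25 - 1*2) + S(-4))² = ((25 - 1*2) + 1)² = ((25 - 2) + 1)² = (23 + 1)² = 24² = 576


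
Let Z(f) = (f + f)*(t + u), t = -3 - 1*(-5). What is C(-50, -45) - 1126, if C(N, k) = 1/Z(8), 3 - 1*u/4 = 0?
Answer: -252223/224 ≈ -1126.0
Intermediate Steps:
u = 12 (u = 12 - 4*0 = 12 + 0 = 12)
t = 2 (t = -3 + 5 = 2)
Z(f) = 28*f (Z(f) = (f + f)*(2 + 12) = (2*f)*14 = 28*f)
C(N, k) = 1/224 (C(N, k) = 1/(28*8) = 1/224)
C(-50, -45) - 1126 = 1/224 - 1126 = -252223/224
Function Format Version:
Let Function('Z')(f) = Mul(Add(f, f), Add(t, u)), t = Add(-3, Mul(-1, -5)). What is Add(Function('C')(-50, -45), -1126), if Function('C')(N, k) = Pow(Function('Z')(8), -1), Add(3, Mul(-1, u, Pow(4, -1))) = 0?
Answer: Rational(-252223, 224) ≈ -1126.0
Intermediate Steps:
u = 12 (u = Add(12, Mul(-4, 0)) = Add(12, 0) = 12)
t = 2 (t = Add(-3, 5) = 2)
Function('Z')(f) = Mul(28, f) (Function('Z')(f) = Mul(Add(f, f), Add(2, 12)) = Mul(Mul(2, f), 14) = Mul(28, f))
Function('C')(N, k) = Rational(1, 224) (Function('C')(N, k) = Pow(Mul(28, 8), -1) = Pow(224, -1) = Rational(1, 224))
Add(Function('C')(-50, -45), -1126) = Add(Rational(1, 224), -1126) = Rational(-252223, 224)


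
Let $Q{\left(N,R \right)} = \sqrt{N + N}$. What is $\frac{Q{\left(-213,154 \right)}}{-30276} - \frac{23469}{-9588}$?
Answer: $\frac{7823}{3196} - \frac{i \sqrt{426}}{30276} \approx 2.4477 - 0.00068172 i$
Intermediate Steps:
$Q{\left(N,R \right)} = \sqrt{2} \sqrt{N}$ ($Q{\left(N,R \right)} = \sqrt{2 N} = \sqrt{2} \sqrt{N}$)
$\frac{Q{\left(-213,154 \right)}}{-30276} - \frac{23469}{-9588} = \frac{\sqrt{2} \sqrt{-213}}{-30276} - \frac{23469}{-9588} = \sqrt{2} i \sqrt{213} \left(- \frac{1}{30276}\right) - - \frac{7823}{3196} = i \sqrt{426} \left(- \frac{1}{30276}\right) + \frac{7823}{3196} = - \frac{i \sqrt{426}}{30276} + \frac{7823}{3196} = \frac{7823}{3196} - \frac{i \sqrt{426}}{30276}$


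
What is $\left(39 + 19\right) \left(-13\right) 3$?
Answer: $-2262$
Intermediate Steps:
$\left(39 + 19\right) \left(-13\right) 3 = 58 \left(-13\right) 3 = \left(-754\right) 3 = -2262$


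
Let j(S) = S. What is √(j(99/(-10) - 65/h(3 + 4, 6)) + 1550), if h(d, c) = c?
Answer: √344085/15 ≈ 39.106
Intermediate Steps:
√(j(99/(-10) - 65/h(3 + 4, 6)) + 1550) = √((99/(-10) - 65/6) + 1550) = √((99*(-⅒) - 65*⅙) + 1550) = √((-99/10 - 65/6) + 1550) = √(-311/15 + 1550) = √(22939/15) = √344085/15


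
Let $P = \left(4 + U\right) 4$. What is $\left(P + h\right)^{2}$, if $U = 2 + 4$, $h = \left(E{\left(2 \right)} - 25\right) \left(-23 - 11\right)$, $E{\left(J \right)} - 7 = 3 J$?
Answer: $200704$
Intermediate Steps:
$E{\left(J \right)} = 7 + 3 J$
$h = 408$ ($h = \left(\left(7 + 3 \cdot 2\right) - 25\right) \left(-23 - 11\right) = \left(\left(7 + 6\right) - 25\right) \left(-34\right) = \left(13 - 25\right) \left(-34\right) = \left(-12\right) \left(-34\right) = 408$)
$U = 6$
$P = 40$ ($P = \left(4 + 6\right) 4 = 10 \cdot 4 = 40$)
$\left(P + h\right)^{2} = \left(40 + 408\right)^{2} = 448^{2} = 200704$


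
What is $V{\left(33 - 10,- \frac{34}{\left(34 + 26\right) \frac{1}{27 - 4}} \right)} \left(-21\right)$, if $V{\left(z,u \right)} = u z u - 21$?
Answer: $- \frac{24481541}{300} \approx -81605.0$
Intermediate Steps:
$V{\left(z,u \right)} = -21 + z u^{2}$ ($V{\left(z,u \right)} = z u^{2} - 21 = -21 + z u^{2}$)
$V{\left(33 - 10,- \frac{34}{\left(34 + 26\right) \frac{1}{27 - 4}} \right)} \left(-21\right) = \left(-21 + \left(33 - 10\right) \left(- \frac{34}{\left(34 + 26\right) \frac{1}{27 - 4}}\right)^{2}\right) \left(-21\right) = \left(-21 + \left(33 - 10\right) \left(- \frac{34}{60 \cdot \frac{1}{23}}\right)^{2}\right) \left(-21\right) = \left(-21 + 23 \left(- \frac{34}{60 \cdot \frac{1}{23}}\right)^{2}\right) \left(-21\right) = \left(-21 + 23 \left(- \frac{34}{\frac{60}{23}}\right)^{2}\right) \left(-21\right) = \left(-21 + 23 \left(\left(-34\right) \frac{23}{60}\right)^{2}\right) \left(-21\right) = \left(-21 + 23 \left(- \frac{391}{30}\right)^{2}\right) \left(-21\right) = \left(-21 + 23 \cdot \frac{152881}{900}\right) \left(-21\right) = \left(-21 + \frac{3516263}{900}\right) \left(-21\right) = \frac{3497363}{900} \left(-21\right) = - \frac{24481541}{300}$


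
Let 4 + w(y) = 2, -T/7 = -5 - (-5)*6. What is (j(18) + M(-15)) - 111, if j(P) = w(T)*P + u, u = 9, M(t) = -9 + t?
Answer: -162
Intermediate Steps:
T = -175 (T = -7*(-5 - (-5)*6) = -7*(-5 - 1*(-30)) = -7*(-5 + 30) = -7*25 = -175)
w(y) = -2 (w(y) = -4 + 2 = -2)
j(P) = 9 - 2*P (j(P) = -2*P + 9 = 9 - 2*P)
(j(18) + M(-15)) - 111 = ((9 - 2*18) + (-9 - 15)) - 111 = ((9 - 36) - 24) - 111 = (-27 - 24) - 111 = -51 - 111 = -162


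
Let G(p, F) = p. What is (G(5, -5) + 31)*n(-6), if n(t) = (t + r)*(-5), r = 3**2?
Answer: -540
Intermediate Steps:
r = 9
n(t) = -45 - 5*t (n(t) = (t + 9)*(-5) = (9 + t)*(-5) = -45 - 5*t)
(G(5, -5) + 31)*n(-6) = (5 + 31)*(-45 - 5*(-6)) = 36*(-45 + 30) = 36*(-15) = -540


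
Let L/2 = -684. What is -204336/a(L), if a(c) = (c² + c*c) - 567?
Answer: -7568/138603 ≈ -0.054602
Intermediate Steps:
L = -1368 (L = 2*(-684) = -1368)
a(c) = -567 + 2*c² (a(c) = (c² + c²) - 567 = 2*c² - 567 = -567 + 2*c²)
-204336/a(L) = -204336/(-567 + 2*(-1368)²) = -204336/(-567 + 2*1871424) = -204336/(-567 + 3742848) = -204336/3742281 = -204336*1/3742281 = -7568/138603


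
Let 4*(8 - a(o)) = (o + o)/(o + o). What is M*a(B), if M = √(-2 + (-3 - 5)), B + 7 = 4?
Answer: 31*I*√10/4 ≈ 24.508*I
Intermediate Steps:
B = -3 (B = -7 + 4 = -3)
M = I*√10 (M = √(-2 - 8) = √(-10) = I*√10 ≈ 3.1623*I)
a(o) = 31/4 (a(o) = 8 - (o + o)/(4*(o + o)) = 8 - 2*o/(4*(2*o)) = 8 - 2*o*1/(2*o)/4 = 8 - ¼*1 = 8 - ¼ = 31/4)
M*a(B) = (I*√10)*(31/4) = 31*I*√10/4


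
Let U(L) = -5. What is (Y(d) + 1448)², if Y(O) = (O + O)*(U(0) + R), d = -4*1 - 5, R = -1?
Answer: 2421136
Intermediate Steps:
d = -9 (d = -4 - 5 = -9)
Y(O) = -12*O (Y(O) = (O + O)*(-5 - 1) = (2*O)*(-6) = -12*O)
(Y(d) + 1448)² = (-12*(-9) + 1448)² = (108 + 1448)² = 1556² = 2421136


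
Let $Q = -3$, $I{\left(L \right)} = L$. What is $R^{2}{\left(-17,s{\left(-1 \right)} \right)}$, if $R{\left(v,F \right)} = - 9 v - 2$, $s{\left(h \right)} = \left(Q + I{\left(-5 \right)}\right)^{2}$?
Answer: $22801$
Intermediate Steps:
$s{\left(h \right)} = 64$ ($s{\left(h \right)} = \left(-3 - 5\right)^{2} = \left(-8\right)^{2} = 64$)
$R{\left(v,F \right)} = -2 - 9 v$
$R^{2}{\left(-17,s{\left(-1 \right)} \right)} = \left(-2 - -153\right)^{2} = \left(-2 + 153\right)^{2} = 151^{2} = 22801$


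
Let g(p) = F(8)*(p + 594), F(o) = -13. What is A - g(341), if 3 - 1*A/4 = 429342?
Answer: -1705201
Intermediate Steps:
A = -1717356 (A = 12 - 4*429342 = 12 - 1717368 = -1717356)
g(p) = -7722 - 13*p (g(p) = -13*(p + 594) = -13*(594 + p) = -7722 - 13*p)
A - g(341) = -1717356 - (-7722 - 13*341) = -1717356 - (-7722 - 4433) = -1717356 - 1*(-12155) = -1717356 + 12155 = -1705201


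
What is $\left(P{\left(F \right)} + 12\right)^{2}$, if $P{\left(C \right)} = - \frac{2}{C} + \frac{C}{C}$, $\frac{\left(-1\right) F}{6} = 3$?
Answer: $\frac{13924}{81} \approx 171.9$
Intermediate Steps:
$F = -18$ ($F = \left(-6\right) 3 = -18$)
$P{\left(C \right)} = 1 - \frac{2}{C}$ ($P{\left(C \right)} = - \frac{2}{C} + 1 = 1 - \frac{2}{C}$)
$\left(P{\left(F \right)} + 12\right)^{2} = \left(\frac{-2 - 18}{-18} + 12\right)^{2} = \left(\left(- \frac{1}{18}\right) \left(-20\right) + 12\right)^{2} = \left(\frac{10}{9} + 12\right)^{2} = \left(\frac{118}{9}\right)^{2} = \frac{13924}{81}$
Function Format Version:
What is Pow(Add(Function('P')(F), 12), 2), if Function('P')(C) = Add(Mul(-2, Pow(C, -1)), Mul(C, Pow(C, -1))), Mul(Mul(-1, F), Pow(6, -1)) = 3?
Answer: Rational(13924, 81) ≈ 171.90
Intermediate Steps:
F = -18 (F = Mul(-6, 3) = -18)
Function('P')(C) = Add(1, Mul(-2, Pow(C, -1))) (Function('P')(C) = Add(Mul(-2, Pow(C, -1)), 1) = Add(1, Mul(-2, Pow(C, -1))))
Pow(Add(Function('P')(F), 12), 2) = Pow(Add(Mul(Pow(-18, -1), Add(-2, -18)), 12), 2) = Pow(Add(Mul(Rational(-1, 18), -20), 12), 2) = Pow(Add(Rational(10, 9), 12), 2) = Pow(Rational(118, 9), 2) = Rational(13924, 81)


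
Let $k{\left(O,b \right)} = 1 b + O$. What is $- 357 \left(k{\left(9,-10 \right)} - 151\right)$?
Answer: $54264$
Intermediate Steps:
$k{\left(O,b \right)} = O + b$ ($k{\left(O,b \right)} = b + O = O + b$)
$- 357 \left(k{\left(9,-10 \right)} - 151\right) = - 357 \left(\left(9 - 10\right) - 151\right) = - 357 \left(-1 - 151\right) = \left(-357\right) \left(-152\right) = 54264$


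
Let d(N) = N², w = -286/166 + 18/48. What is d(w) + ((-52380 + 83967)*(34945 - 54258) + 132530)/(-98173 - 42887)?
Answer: 67254659469649/15548197440 ≈ 4325.6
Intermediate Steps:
w = -895/664 (w = -286*1/166 + 18*(1/48) = -143/83 + 3/8 = -895/664 ≈ -1.3479)
d(w) + ((-52380 + 83967)*(34945 - 54258) + 132530)/(-98173 - 42887) = (-895/664)² + ((-52380 + 83967)*(34945 - 54258) + 132530)/(-98173 - 42887) = 801025/440896 + (31587*(-19313) + 132530)/(-141060) = 801025/440896 + (-610039731 + 132530)*(-1/141060) = 801025/440896 - 609907201*(-1/141060) = 801025/440896 + 609907201/141060 = 67254659469649/15548197440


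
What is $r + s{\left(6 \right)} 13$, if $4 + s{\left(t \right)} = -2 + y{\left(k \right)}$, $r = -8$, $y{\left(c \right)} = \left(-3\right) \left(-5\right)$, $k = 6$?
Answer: $109$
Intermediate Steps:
$y{\left(c \right)} = 15$
$s{\left(t \right)} = 9$ ($s{\left(t \right)} = -4 + \left(-2 + 15\right) = -4 + 13 = 9$)
$r + s{\left(6 \right)} 13 = -8 + 9 \cdot 13 = -8 + 117 = 109$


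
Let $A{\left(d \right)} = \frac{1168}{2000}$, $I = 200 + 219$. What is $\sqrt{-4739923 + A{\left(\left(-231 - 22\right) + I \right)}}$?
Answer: $\frac{i \sqrt{2962451510}}{25} \approx 2177.1 i$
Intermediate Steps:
$I = 419$
$A{\left(d \right)} = \frac{73}{125}$ ($A{\left(d \right)} = 1168 \cdot \frac{1}{2000} = \frac{73}{125}$)
$\sqrt{-4739923 + A{\left(\left(-231 - 22\right) + I \right)}} = \sqrt{-4739923 + \frac{73}{125}} = \sqrt{- \frac{592490302}{125}} = \frac{i \sqrt{2962451510}}{25}$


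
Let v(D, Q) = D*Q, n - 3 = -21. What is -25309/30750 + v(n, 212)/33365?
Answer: -192355357/205194750 ≈ -0.93743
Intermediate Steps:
n = -18 (n = 3 - 21 = -18)
-25309/30750 + v(n, 212)/33365 = -25309/30750 - 18*212/33365 = -25309*1/30750 - 3816*1/33365 = -25309/30750 - 3816/33365 = -192355357/205194750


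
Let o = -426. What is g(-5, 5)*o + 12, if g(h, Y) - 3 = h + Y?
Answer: -1266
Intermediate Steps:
g(h, Y) = 3 + Y + h (g(h, Y) = 3 + (h + Y) = 3 + (Y + h) = 3 + Y + h)
g(-5, 5)*o + 12 = (3 + 5 - 5)*(-426) + 12 = 3*(-426) + 12 = -1278 + 12 = -1266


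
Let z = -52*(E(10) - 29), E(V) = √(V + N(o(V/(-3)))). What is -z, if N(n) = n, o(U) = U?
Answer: -1508 + 104*√15/3 ≈ -1373.7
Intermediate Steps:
E(V) = √6*√V/3 (E(V) = √(V + V/(-3)) = √(V + V*(-⅓)) = √(V - V/3) = √(2*V/3) = √6*√V/3)
z = 1508 - 104*√15/3 (z = -52*(√6*√10/3 - 29) = -52*(2*√15/3 - 29) = -52*(-29 + 2*√15/3) = 1508 - 104*√15/3 ≈ 1373.7)
-z = -(1508 - 104*√15/3) = -1508 + 104*√15/3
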